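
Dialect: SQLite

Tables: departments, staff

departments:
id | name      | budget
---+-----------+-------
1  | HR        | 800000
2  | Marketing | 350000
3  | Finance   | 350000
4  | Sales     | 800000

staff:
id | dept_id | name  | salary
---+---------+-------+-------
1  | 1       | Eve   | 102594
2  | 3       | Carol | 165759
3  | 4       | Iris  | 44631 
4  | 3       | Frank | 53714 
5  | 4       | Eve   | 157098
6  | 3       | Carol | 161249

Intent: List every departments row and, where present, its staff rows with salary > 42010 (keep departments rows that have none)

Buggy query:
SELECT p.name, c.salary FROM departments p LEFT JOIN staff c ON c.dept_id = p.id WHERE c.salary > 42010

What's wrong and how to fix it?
Bug: Filtering c.salary in WHERE discards the NULL rows produced by LEFT JOIN, turning it into an inner join

Fix: Move the right-table condition into the ON clause so unmatched parents are kept

Corrected query:
SELECT p.name, c.salary FROM departments p LEFT JOIN staff c ON c.dept_id = p.id AND c.salary > 42010

Result:
name      | salary
----------+-------
HR        | 102594
Marketing | NULL  
Finance   | 53714 
Finance   | 161249
Finance   | 165759
Sales     | 44631 
Sales     | 157098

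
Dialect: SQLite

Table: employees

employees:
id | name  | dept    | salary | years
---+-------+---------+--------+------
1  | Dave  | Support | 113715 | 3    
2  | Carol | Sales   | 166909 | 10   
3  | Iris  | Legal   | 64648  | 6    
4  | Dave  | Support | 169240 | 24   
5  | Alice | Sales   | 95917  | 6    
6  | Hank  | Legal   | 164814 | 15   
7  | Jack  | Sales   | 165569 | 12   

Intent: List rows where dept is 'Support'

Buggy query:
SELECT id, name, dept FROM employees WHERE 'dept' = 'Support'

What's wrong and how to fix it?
Bug: 'dept' in single quotes is a string literal, not the column; the comparison is literal-vs-literal and never true

Fix: Remove the quotes around the column name (or use double quotes for an identifier)

Corrected query:
SELECT id, name, dept FROM employees WHERE dept = 'Support'

Result:
id | name | dept   
---+------+--------
1  | Dave | Support
4  | Dave | Support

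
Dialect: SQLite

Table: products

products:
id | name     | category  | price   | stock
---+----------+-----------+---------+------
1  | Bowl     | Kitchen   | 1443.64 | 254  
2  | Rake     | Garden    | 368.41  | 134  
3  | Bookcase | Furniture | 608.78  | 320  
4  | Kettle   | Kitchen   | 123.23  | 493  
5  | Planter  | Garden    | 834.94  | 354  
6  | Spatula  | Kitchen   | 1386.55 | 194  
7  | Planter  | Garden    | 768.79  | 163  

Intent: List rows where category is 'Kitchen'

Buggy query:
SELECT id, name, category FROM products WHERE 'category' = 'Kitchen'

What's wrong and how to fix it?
Bug: Single quotes denote string literals in SQL; the column name is being compared as a constant string

Fix: Reference the column as category without single quotes

Corrected query:
SELECT id, name, category FROM products WHERE category = 'Kitchen'

Result:
id | name    | category
---+---------+---------
1  | Bowl    | Kitchen 
4  | Kettle  | Kitchen 
6  | Spatula | Kitchen 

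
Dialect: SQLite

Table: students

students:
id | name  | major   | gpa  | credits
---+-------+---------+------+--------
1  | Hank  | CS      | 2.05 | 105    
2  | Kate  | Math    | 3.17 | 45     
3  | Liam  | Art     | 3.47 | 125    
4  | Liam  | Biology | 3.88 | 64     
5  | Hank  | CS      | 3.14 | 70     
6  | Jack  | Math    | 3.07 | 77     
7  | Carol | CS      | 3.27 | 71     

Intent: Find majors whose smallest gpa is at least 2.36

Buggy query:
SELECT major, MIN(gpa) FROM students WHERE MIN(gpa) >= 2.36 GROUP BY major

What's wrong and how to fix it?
Bug: MIN() in WHERE is a misuse of aggregate

Fix: Use HAVING for the per-group MIN condition

Corrected query:
SELECT major, MIN(gpa) FROM students GROUP BY major HAVING MIN(gpa) >= 2.36

Result:
major   | MIN(gpa)
--------+---------
Art     | 3.47    
Biology | 3.88    
Math    | 3.07    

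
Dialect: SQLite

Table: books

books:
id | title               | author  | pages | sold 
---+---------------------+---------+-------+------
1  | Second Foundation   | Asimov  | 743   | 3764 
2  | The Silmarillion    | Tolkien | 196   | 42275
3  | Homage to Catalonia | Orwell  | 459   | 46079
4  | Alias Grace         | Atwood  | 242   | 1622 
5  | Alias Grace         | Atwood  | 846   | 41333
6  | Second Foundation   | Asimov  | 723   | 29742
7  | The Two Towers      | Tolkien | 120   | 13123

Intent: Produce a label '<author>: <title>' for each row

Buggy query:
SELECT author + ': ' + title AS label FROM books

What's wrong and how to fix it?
Bug: '+' is numeric addition; on text columns SQLite converts them to 0 instead of concatenating

Fix: Use the || operator for string concatenation

Corrected query:
SELECT author || ': ' || title AS label FROM books

Result:
label                      
---------------------------
Asimov: Second Foundation  
Tolkien: The Silmarillion  
Orwell: Homage to Catalonia
Atwood: Alias Grace        
Atwood: Alias Grace        
Asimov: Second Foundation  
Tolkien: The Two Towers    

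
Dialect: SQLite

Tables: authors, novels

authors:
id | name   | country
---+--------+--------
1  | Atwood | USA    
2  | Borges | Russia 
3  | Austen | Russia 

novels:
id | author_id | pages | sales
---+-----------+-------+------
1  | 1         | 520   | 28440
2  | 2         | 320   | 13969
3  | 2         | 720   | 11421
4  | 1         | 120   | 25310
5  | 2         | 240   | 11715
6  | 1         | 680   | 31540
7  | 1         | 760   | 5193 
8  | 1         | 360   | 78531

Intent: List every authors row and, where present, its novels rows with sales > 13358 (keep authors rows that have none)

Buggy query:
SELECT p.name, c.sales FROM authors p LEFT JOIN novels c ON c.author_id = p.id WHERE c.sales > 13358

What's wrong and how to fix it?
Bug: A WHERE condition on the right-hand table after LEFT JOIN drops unmatched parents

Fix: Put 'c.sales > 13358' in the JOIN's ON clause instead of WHERE

Corrected query:
SELECT p.name, c.sales FROM authors p LEFT JOIN novels c ON c.author_id = p.id AND c.sales > 13358

Result:
name   | sales
-------+------
Atwood | 25310
Atwood | 28440
Atwood | 31540
Atwood | 78531
Borges | 13969
Austen | NULL 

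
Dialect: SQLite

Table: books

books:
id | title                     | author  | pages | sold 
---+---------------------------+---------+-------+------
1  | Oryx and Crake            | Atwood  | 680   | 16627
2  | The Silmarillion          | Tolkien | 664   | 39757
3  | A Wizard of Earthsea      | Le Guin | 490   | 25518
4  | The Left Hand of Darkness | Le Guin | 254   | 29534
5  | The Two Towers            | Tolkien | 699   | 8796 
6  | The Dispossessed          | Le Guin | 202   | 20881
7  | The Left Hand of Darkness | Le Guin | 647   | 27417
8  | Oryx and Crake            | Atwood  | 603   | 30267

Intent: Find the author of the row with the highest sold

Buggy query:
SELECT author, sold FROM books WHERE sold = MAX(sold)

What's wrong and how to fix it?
Bug: MAX(sold) is an aggregate and cannot be used directly in WHERE

Fix: Use a subquery: WHERE sold = (SELECT MAX(sold) FROM books)

Corrected query:
SELECT author, sold FROM books WHERE sold = (SELECT MAX(sold) FROM books)

Result:
author  | sold 
--------+------
Tolkien | 39757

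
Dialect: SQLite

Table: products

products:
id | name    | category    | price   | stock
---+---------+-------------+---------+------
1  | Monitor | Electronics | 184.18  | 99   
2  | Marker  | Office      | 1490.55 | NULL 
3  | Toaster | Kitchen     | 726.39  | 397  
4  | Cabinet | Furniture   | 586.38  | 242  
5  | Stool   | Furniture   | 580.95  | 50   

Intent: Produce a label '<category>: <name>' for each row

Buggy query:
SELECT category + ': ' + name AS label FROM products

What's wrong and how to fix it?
Bug: SQLite uses || for string concatenation; + coerces text to numbers (yielding 0)

Fix: Replace + with || to concatenate text

Corrected query:
SELECT category || ': ' || name AS label FROM products

Result:
label               
--------------------
Electronics: Monitor
Office: Marker      
Kitchen: Toaster    
Furniture: Cabinet  
Furniture: Stool    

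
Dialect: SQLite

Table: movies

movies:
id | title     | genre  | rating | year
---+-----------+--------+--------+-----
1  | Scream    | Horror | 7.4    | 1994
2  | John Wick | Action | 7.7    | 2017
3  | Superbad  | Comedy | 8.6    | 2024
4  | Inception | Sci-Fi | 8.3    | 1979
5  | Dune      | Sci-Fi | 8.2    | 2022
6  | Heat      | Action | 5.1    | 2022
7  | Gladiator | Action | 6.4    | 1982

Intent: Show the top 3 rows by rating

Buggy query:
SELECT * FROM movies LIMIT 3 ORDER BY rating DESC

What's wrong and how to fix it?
Bug: ORDER BY cannot follow LIMIT; LIMIT is the final clause

Fix: Sort with ORDER BY, then apply LIMIT

Corrected query:
SELECT * FROM movies ORDER BY rating DESC LIMIT 3

Result:
id | title     | genre  | rating | year
---+-----------+--------+--------+-----
3  | Superbad  | Comedy | 8.6    | 2024
4  | Inception | Sci-Fi | 8.3    | 1979
5  | Dune      | Sci-Fi | 8.2    | 2022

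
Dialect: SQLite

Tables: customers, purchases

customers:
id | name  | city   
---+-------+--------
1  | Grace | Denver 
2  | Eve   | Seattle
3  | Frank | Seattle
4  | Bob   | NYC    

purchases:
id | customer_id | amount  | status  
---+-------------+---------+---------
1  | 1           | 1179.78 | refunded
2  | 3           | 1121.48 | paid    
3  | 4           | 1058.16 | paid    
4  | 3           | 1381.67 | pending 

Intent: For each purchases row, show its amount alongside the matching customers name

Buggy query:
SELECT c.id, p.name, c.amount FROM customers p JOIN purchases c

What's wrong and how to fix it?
Bug: Missing join condition: each purchases row is matched to all customers rows instead of just its own

Fix: Specify the join condition linking the foreign key to the parent id

Corrected query:
SELECT c.id, p.name, c.amount FROM customers p JOIN purchases c ON c.customer_id = p.id

Result:
id | name  | amount 
---+-------+--------
1  | Grace | 1179.78
2  | Frank | 1121.48
3  | Bob   | 1058.16
4  | Frank | 1381.67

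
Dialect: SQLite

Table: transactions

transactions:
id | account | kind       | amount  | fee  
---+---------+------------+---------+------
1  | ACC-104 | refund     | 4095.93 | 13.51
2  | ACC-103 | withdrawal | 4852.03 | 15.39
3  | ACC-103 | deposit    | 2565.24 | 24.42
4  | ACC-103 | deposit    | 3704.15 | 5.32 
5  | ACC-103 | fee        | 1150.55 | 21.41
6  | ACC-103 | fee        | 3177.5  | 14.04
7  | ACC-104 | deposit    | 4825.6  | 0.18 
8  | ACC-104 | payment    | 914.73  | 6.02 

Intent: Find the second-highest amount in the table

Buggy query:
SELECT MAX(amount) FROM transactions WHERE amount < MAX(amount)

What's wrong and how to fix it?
Bug: MAX(amount) on the right of the comparison is an aggregate-in-WHERE error

Fix: Put the inner MAX in a scalar subquery

Corrected query:
SELECT MAX(amount) FROM transactions WHERE amount < (SELECT MAX(amount) FROM transactions)

Result:
MAX(amount)
-----------
4825.6     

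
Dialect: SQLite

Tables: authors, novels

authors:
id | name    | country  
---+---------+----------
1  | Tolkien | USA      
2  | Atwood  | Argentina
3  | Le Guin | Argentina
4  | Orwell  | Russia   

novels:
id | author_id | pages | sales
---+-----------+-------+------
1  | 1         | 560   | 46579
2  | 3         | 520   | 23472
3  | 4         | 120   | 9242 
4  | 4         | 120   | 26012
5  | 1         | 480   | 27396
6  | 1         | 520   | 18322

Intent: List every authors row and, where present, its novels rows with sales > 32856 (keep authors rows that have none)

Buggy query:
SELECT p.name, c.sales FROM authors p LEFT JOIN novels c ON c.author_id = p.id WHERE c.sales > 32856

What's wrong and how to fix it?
Bug: A WHERE condition on the right-hand table after LEFT JOIN drops unmatched parents

Fix: Put 'c.sales > 32856' in the JOIN's ON clause instead of WHERE

Corrected query:
SELECT p.name, c.sales FROM authors p LEFT JOIN novels c ON c.author_id = p.id AND c.sales > 32856

Result:
name    | sales
--------+------
Tolkien | 46579
Atwood  | NULL 
Le Guin | NULL 
Orwell  | NULL 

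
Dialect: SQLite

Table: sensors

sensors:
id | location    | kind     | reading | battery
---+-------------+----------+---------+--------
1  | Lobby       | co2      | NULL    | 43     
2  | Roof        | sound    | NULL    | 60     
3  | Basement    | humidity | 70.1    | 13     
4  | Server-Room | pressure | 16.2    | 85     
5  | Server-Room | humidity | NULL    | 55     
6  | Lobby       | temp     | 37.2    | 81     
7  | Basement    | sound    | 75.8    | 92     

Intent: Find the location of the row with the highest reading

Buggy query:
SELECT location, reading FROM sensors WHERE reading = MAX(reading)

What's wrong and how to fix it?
Bug: MAX(reading) is an aggregate and cannot be used directly in WHERE

Fix: Use a subquery: WHERE reading = (SELECT MAX(reading) FROM sensors)

Corrected query:
SELECT location, reading FROM sensors WHERE reading = (SELECT MAX(reading) FROM sensors)

Result:
location | reading
---------+--------
Basement | 75.8   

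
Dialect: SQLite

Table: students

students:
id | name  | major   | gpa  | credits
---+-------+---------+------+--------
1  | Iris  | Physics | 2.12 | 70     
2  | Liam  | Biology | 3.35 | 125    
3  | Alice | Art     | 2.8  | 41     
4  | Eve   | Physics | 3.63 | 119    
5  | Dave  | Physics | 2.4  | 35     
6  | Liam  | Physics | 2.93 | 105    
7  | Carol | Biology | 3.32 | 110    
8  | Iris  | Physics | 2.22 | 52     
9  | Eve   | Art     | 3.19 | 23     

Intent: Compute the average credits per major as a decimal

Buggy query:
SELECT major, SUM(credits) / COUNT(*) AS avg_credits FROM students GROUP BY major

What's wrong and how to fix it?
Bug: SUM(credits) and COUNT(*) are both integers; the division truncates the fractional part

Fix: Multiply by 1.0 (or CAST to REAL) to force floating-point division

Corrected query:
SELECT major, SUM(credits) * 1.0 / COUNT(*) AS avg_credits FROM students GROUP BY major

Result:
major   | avg_credits
--------+------------
Art     | 32         
Biology | 117.5      
Physics | 76.2       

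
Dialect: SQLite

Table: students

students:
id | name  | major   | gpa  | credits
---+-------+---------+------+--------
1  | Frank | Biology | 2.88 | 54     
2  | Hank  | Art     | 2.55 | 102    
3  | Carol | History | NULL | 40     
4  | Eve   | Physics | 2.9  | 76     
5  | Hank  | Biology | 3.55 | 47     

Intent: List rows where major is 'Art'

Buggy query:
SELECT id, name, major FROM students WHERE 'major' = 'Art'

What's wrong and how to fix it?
Bug: Single quotes denote string literals in SQL; the column name is being compared as a constant string

Fix: Reference the column as major without single quotes

Corrected query:
SELECT id, name, major FROM students WHERE major = 'Art'

Result:
id | name | major
---+------+------
2  | Hank | Art  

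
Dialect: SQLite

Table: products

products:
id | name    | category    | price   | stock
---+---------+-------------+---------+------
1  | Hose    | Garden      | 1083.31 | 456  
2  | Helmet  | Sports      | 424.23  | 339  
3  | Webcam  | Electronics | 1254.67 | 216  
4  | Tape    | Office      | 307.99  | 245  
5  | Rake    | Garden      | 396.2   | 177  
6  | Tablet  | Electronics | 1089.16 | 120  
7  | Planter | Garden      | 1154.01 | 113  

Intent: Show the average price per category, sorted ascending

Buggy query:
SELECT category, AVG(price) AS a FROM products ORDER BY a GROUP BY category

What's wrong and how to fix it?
Bug: GROUP BY must precede ORDER BY

Fix: Reorder: SELECT … FROM … GROUP BY … ORDER BY …

Corrected query:
SELECT category, AVG(price) AS a FROM products GROUP BY category ORDER BY a

Result:
category    | a       
------------+---------
Office      | 307.99  
Sports      | 424.23  
Garden      | 877.84  
Electronics | 1171.915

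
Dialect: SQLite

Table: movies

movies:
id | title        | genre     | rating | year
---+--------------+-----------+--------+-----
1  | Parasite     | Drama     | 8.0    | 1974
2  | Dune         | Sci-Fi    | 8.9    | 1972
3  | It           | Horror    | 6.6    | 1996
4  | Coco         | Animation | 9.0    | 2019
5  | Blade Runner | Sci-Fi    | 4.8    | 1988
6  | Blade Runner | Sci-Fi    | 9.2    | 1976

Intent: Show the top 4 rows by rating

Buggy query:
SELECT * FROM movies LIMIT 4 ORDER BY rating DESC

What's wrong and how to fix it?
Bug: ORDER BY cannot follow LIMIT; LIMIT is the final clause

Fix: Sort with ORDER BY, then apply LIMIT

Corrected query:
SELECT * FROM movies ORDER BY rating DESC LIMIT 4

Result:
id | title        | genre     | rating | year
---+--------------+-----------+--------+-----
6  | Blade Runner | Sci-Fi    | 9.2    | 1976
4  | Coco         | Animation | 9      | 2019
2  | Dune         | Sci-Fi    | 8.9    | 1972
1  | Parasite     | Drama     | 8      | 1974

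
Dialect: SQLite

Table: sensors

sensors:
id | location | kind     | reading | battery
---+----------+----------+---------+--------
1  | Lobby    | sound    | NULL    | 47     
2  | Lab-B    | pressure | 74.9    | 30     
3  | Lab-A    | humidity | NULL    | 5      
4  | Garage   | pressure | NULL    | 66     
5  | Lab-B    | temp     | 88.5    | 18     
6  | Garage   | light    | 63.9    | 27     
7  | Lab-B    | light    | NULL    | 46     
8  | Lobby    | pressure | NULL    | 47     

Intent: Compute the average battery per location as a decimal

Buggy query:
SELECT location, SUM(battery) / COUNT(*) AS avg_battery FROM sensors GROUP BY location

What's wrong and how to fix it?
Bug: Both operands are integers, so '/' performs integer division and truncates

Fix: Cast one side to REAL so the division keeps the fractional part

Corrected query:
SELECT location, SUM(battery) * 1.0 / COUNT(*) AS avg_battery FROM sensors GROUP BY location

Result:
location | avg_battery
---------+------------
Garage   | 46.5       
Lab-A    | 5          
Lab-B    | 31.333333  
Lobby    | 47         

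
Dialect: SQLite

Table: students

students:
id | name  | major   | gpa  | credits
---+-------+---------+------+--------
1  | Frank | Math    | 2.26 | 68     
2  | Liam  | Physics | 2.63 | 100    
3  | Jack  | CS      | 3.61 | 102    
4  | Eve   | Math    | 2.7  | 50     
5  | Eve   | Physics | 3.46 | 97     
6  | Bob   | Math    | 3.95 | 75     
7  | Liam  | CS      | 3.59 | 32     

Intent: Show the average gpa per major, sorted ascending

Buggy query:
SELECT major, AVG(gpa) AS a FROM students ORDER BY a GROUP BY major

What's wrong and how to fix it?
Bug: GROUP BY must precede ORDER BY

Fix: Reorder: SELECT … FROM … GROUP BY … ORDER BY …

Corrected query:
SELECT major, AVG(gpa) AS a FROM students GROUP BY major ORDER BY a

Result:
major   | a    
--------+------
Math    | 2.97 
Physics | 3.045
CS      | 3.6  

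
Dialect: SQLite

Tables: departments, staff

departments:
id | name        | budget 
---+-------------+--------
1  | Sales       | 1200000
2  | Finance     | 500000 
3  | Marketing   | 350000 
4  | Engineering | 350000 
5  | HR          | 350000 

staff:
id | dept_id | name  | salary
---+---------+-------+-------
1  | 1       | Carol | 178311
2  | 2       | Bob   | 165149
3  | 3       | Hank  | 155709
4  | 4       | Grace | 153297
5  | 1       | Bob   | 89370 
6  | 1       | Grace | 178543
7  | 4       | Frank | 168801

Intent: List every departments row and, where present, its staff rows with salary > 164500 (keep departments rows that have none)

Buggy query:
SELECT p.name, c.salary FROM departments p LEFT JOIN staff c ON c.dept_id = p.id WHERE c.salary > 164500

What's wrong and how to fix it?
Bug: A WHERE condition on the right-hand table after LEFT JOIN drops unmatched parents

Fix: Move the right-table condition into the ON clause so unmatched parents are kept

Corrected query:
SELECT p.name, c.salary FROM departments p LEFT JOIN staff c ON c.dept_id = p.id AND c.salary > 164500

Result:
name        | salary
------------+-------
Sales       | 178311
Sales       | 178543
Finance     | 165149
Marketing   | NULL  
Engineering | 168801
HR          | NULL  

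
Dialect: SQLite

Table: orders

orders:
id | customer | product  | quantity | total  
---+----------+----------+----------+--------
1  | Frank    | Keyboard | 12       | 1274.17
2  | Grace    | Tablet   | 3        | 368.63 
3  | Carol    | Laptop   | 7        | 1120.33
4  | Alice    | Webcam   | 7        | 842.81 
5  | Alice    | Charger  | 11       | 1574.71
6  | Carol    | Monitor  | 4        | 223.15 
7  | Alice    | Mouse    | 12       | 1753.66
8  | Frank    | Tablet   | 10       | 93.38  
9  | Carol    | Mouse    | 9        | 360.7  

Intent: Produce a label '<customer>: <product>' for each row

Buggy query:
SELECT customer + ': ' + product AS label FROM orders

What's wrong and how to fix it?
Bug: SQLite uses || for string concatenation; + coerces text to numbers (yielding 0)

Fix: Replace + with || to concatenate text

Corrected query:
SELECT customer || ': ' || product AS label FROM orders

Result:
label          
---------------
Frank: Keyboard
Grace: Tablet  
Carol: Laptop  
Alice: Webcam  
Alice: Charger 
Carol: Monitor 
Alice: Mouse   
Frank: Tablet  
Carol: Mouse   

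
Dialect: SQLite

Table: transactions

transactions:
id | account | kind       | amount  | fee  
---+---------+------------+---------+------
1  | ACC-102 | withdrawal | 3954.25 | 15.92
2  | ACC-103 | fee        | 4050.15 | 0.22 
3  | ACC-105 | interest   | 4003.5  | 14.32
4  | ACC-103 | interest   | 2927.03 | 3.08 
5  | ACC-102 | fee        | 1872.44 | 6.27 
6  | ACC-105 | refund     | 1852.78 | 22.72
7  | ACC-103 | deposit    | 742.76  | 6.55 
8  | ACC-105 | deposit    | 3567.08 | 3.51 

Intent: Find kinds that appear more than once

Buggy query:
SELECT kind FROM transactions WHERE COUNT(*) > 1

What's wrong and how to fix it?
Bug: WHERE can't reference COUNT(*); aggregates are computed after WHERE

Fix: GROUP BY kind, then filter groups with HAVING COUNT(*) > 1

Corrected query:
SELECT kind FROM transactions GROUP BY kind HAVING COUNT(*) > 1

Result:
kind    
--------
deposit 
fee     
interest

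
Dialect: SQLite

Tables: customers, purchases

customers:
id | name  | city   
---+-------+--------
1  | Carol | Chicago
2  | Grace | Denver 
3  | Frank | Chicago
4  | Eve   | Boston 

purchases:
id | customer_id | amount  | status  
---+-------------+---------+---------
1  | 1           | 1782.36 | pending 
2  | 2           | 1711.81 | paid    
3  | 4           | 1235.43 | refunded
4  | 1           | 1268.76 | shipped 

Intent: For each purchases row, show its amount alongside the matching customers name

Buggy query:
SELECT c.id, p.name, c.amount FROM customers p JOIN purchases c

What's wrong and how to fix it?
Bug: JOIN with no ON clause produces a cartesian product; every purchases row pairs with every customers row

Fix: Specify the join condition linking the foreign key to the parent id

Corrected query:
SELECT c.id, p.name, c.amount FROM customers p JOIN purchases c ON c.customer_id = p.id

Result:
id | name  | amount 
---+-------+--------
1  | Carol | 1782.36
2  | Grace | 1711.81
3  | Eve   | 1235.43
4  | Carol | 1268.76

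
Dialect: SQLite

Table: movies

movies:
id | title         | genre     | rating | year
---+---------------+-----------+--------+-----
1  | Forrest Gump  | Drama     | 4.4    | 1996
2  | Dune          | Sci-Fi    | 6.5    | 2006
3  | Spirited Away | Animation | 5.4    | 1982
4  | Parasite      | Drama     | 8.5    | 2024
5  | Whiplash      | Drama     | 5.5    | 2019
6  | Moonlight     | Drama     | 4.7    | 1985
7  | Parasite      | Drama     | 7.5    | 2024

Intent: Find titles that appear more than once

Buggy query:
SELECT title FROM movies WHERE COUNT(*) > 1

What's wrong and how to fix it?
Bug: COUNT(*) is an aggregate and cannot be used in WHERE

Fix: Group first, then use HAVING for the count condition

Corrected query:
SELECT title FROM movies GROUP BY title HAVING COUNT(*) > 1

Result:
title   
--------
Parasite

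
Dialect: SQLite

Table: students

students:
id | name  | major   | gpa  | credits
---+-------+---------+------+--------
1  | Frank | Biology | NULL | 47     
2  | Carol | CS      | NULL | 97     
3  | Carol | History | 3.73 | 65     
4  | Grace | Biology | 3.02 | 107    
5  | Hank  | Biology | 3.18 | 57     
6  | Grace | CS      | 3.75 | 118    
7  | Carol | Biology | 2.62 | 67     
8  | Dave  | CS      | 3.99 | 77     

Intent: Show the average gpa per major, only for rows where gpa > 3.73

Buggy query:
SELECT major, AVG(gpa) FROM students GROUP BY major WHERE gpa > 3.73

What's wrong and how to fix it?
Bug: Row-level WHERE must come before GROUP BY in the clause order

Fix: Move the WHERE clause before GROUP BY

Corrected query:
SELECT major, AVG(gpa) FROM students WHERE gpa > 3.73 GROUP BY major

Result:
major | AVG(gpa)
------+---------
CS    | 3.87    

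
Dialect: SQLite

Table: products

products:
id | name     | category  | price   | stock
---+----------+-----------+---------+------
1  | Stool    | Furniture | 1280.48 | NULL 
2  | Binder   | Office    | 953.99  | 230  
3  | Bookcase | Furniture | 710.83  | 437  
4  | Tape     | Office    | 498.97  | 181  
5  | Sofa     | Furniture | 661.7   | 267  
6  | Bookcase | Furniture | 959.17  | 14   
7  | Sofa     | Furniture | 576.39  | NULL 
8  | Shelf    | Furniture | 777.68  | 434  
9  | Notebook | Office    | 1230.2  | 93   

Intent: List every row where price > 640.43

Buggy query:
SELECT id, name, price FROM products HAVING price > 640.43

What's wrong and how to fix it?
Bug: This is a non-aggregate query (no GROUP BY, no aggregates), so in SQLite the HAVING clause is invalid here; a row-level condition belongs in WHERE

Fix: Replace HAVING with WHERE since the condition applies to individual rows

Corrected query:
SELECT id, name, price FROM products WHERE price > 640.43

Result:
id | name     | price  
---+----------+--------
1  | Stool    | 1280.48
2  | Binder   | 953.99 
3  | Bookcase | 710.83 
5  | Sofa     | 661.7  
6  | Bookcase | 959.17 
8  | Shelf    | 777.68 
9  | Notebook | 1230.2 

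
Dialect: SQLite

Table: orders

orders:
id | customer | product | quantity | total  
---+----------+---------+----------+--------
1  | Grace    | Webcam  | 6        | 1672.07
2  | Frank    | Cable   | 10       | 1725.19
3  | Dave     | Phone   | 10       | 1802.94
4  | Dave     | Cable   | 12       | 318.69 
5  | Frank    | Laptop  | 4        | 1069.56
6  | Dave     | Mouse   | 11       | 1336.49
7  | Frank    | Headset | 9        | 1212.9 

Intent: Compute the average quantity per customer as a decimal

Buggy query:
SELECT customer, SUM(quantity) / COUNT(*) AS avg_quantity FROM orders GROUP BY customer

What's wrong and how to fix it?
Bug: SUM(quantity) and COUNT(*) are both integers; the division truncates the fractional part

Fix: Cast one side to REAL so the division keeps the fractional part

Corrected query:
SELECT customer, SUM(quantity) * 1.0 / COUNT(*) AS avg_quantity FROM orders GROUP BY customer

Result:
customer | avg_quantity
---------+-------------
Dave     | 11          
Frank    | 7.666667    
Grace    | 6           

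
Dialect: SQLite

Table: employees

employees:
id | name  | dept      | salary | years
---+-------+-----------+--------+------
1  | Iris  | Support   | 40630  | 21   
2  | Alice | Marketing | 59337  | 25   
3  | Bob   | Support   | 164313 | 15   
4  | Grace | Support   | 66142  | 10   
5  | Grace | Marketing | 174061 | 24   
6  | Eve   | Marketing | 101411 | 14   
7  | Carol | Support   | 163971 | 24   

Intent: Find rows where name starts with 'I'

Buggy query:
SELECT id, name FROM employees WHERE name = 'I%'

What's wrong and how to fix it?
Bug: '=' compares the literal string including the % character; pattern matching needs LIKE

Fix: Use LIKE for wildcard pattern matching

Corrected query:
SELECT id, name FROM employees WHERE name LIKE 'I%'

Result:
id | name
---+-----
1  | Iris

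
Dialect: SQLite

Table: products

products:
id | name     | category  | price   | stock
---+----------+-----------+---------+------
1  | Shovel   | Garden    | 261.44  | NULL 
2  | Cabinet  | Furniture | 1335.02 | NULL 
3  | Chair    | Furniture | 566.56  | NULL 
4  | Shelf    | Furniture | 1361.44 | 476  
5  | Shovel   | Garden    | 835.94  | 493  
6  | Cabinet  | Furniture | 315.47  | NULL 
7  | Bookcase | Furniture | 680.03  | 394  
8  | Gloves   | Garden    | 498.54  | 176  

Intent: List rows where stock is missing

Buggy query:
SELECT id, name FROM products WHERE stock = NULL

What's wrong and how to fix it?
Bug: Comparing to NULL with '=' never matches; NULL = NULL is unknown, not true

Fix: Replace '= NULL' with 'IS NULL'

Corrected query:
SELECT id, name FROM products WHERE stock IS NULL

Result:
id | name   
---+--------
1  | Shovel 
2  | Cabinet
3  | Chair  
6  | Cabinet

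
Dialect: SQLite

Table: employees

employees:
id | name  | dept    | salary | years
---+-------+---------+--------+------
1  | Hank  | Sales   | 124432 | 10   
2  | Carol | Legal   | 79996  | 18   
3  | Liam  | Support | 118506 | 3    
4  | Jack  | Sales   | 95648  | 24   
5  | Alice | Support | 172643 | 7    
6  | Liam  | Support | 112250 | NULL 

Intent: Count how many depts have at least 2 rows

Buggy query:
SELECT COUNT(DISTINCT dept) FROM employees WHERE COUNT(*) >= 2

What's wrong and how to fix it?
Bug: COUNT(*) cannot appear in WHERE; the per-group count doesn't exist yet

Fix: Group first with HAVING COUNT(*) >= 2, then COUNT the resulting groups

Corrected query:
SELECT COUNT(*) FROM (SELECT dept FROM employees GROUP BY dept HAVING COUNT(*) >= 2)

Result:
COUNT(*)
--------
2       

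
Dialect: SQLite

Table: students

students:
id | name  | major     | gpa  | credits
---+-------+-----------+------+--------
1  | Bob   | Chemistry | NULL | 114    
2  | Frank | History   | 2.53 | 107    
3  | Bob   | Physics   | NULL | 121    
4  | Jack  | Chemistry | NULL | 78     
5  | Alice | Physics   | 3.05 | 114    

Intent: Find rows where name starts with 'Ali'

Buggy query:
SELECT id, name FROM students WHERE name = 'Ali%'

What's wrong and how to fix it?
Bug: '=' compares the literal string including the % character; pattern matching needs LIKE

Fix: Use LIKE for wildcard pattern matching

Corrected query:
SELECT id, name FROM students WHERE name LIKE 'Ali%'

Result:
id | name 
---+------
5  | Alice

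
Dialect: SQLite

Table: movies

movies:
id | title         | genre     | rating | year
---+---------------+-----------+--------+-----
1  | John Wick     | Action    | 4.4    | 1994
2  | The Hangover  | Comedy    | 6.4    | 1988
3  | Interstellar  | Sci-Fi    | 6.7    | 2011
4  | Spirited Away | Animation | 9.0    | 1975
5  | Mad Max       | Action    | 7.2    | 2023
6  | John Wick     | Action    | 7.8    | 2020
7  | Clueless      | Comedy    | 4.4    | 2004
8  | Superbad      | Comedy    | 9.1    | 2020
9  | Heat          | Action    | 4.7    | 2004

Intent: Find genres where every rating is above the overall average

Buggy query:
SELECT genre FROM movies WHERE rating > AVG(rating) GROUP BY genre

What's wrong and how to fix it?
Bug: AVG() is an aggregate; it can't sit directly in WHERE

Fix: Use a subquery for AVG and a HAVING MIN(...) filter so the condition holds for every row in the group

Corrected query:
SELECT genre FROM movies GROUP BY genre HAVING MIN(rating) > (SELECT AVG(rating) FROM movies)

Result:
genre    
---------
Animation
Sci-Fi   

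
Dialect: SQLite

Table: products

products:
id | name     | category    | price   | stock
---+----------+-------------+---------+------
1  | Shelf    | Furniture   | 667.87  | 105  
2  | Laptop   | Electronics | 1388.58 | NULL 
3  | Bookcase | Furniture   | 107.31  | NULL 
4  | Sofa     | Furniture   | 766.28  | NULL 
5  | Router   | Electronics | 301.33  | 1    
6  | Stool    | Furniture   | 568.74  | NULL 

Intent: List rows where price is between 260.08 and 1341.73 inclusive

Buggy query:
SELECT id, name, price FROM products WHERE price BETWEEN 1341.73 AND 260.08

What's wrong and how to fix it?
Bug: BETWEEN expects the lower bound first; with 1341.73 AND 260.08 the range is empty

Fix: Write BETWEEN 260.08 AND 1341.73

Corrected query:
SELECT id, name, price FROM products WHERE price BETWEEN 260.08 AND 1341.73

Result:
id | name   | price 
---+--------+-------
1  | Shelf  | 667.87
4  | Sofa   | 766.28
5  | Router | 301.33
6  | Stool  | 568.74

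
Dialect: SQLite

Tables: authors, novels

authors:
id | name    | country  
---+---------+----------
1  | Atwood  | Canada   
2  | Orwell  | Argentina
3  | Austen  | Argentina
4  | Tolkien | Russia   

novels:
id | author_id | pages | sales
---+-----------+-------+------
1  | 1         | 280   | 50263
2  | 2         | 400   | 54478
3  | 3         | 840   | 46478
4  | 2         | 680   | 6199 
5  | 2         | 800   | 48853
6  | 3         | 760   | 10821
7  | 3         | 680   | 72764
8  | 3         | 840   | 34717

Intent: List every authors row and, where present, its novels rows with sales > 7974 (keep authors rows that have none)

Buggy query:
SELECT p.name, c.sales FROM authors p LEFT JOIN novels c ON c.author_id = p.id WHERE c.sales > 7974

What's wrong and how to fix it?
Bug: Filtering c.sales in WHERE discards the NULL rows produced by LEFT JOIN, turning it into an inner join

Fix: Move the right-table condition into the ON clause so unmatched parents are kept

Corrected query:
SELECT p.name, c.sales FROM authors p LEFT JOIN novels c ON c.author_id = p.id AND c.sales > 7974

Result:
name    | sales
--------+------
Atwood  | 50263
Orwell  | 48853
Orwell  | 54478
Austen  | 10821
Austen  | 34717
Austen  | 46478
Austen  | 72764
Tolkien | NULL 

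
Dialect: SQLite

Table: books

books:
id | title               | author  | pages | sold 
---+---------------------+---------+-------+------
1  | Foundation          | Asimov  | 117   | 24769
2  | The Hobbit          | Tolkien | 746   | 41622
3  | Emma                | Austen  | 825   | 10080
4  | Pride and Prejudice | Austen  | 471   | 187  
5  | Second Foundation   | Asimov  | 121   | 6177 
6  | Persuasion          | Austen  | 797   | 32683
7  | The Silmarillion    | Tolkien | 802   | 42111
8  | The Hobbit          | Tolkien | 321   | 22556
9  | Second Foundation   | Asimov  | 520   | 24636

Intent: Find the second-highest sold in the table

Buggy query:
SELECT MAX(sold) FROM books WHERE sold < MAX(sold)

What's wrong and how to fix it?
Bug: MAX(sold) on the right of the comparison is an aggregate-in-WHERE error

Fix: Put the inner MAX in a scalar subquery

Corrected query:
SELECT MAX(sold) FROM books WHERE sold < (SELECT MAX(sold) FROM books)

Result:
MAX(sold)
---------
41622    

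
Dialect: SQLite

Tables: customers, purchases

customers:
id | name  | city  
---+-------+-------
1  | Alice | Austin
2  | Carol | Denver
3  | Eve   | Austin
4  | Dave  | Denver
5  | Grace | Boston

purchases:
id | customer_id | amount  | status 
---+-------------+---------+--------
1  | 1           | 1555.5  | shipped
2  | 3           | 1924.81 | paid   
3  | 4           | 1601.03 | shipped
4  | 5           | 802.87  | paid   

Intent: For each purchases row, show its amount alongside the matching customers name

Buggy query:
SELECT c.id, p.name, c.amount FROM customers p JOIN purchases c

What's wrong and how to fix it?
Bug: JOIN with no ON clause produces a cartesian product; every purchases row pairs with every customers row

Fix: Add ON c.customer_id = p.id to the JOIN

Corrected query:
SELECT c.id, p.name, c.amount FROM customers p JOIN purchases c ON c.customer_id = p.id

Result:
id | name  | amount 
---+-------+--------
1  | Alice | 1555.5 
2  | Eve   | 1924.81
3  | Dave  | 1601.03
4  | Grace | 802.87 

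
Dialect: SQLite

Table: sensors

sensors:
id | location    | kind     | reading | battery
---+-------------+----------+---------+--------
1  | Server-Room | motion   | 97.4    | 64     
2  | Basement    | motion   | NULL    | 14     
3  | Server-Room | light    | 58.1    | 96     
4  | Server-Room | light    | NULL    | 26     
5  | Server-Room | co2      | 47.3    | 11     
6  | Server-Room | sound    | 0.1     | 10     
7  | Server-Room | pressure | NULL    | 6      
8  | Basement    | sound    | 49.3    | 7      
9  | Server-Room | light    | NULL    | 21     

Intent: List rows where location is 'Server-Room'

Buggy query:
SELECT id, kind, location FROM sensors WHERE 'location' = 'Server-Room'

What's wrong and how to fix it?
Bug: 'location' in single quotes is a string literal, not the column; the comparison is literal-vs-literal and never true

Fix: Reference the column as location without single quotes

Corrected query:
SELECT id, kind, location FROM sensors WHERE location = 'Server-Room'

Result:
id | kind     | location   
---+----------+------------
1  | motion   | Server-Room
3  | light    | Server-Room
4  | light    | Server-Room
5  | co2      | Server-Room
6  | sound    | Server-Room
7  | pressure | Server-Room
9  | light    | Server-Room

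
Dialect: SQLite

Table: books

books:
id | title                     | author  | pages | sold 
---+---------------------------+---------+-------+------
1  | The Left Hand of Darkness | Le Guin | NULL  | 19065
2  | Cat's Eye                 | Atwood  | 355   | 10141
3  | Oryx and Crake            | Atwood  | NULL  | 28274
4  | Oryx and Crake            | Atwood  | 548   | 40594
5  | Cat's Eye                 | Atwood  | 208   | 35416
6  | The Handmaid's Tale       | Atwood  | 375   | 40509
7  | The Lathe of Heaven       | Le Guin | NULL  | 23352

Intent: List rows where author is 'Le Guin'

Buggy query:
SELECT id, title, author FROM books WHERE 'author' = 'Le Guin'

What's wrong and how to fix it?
Bug: 'author' in single quotes is a string literal, not the column; the comparison is literal-vs-literal and never true

Fix: Remove the quotes around the column name (or use double quotes for an identifier)

Corrected query:
SELECT id, title, author FROM books WHERE author = 'Le Guin'

Result:
id | title                     | author 
---+---------------------------+--------
1  | The Left Hand of Darkness | Le Guin
7  | The Lathe of Heaven       | Le Guin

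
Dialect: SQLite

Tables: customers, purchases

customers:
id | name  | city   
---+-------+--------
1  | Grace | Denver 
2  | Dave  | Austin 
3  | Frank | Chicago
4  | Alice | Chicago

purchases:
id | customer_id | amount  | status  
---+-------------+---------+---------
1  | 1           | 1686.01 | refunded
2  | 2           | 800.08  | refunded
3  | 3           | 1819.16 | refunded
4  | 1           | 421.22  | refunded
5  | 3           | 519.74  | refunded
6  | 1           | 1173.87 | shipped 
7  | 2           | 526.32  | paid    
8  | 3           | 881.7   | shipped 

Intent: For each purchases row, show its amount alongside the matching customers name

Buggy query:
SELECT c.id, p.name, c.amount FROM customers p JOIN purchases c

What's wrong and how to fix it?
Bug: JOIN with no ON clause produces a cartesian product; every purchases row pairs with every customers row

Fix: Specify the join condition linking the foreign key to the parent id

Corrected query:
SELECT c.id, p.name, c.amount FROM customers p JOIN purchases c ON c.customer_id = p.id

Result:
id | name  | amount 
---+-------+--------
1  | Grace | 1686.01
2  | Dave  | 800.08 
3  | Frank | 1819.16
4  | Grace | 421.22 
5  | Frank | 519.74 
6  | Grace | 1173.87
7  | Dave  | 526.32 
8  | Frank | 881.7  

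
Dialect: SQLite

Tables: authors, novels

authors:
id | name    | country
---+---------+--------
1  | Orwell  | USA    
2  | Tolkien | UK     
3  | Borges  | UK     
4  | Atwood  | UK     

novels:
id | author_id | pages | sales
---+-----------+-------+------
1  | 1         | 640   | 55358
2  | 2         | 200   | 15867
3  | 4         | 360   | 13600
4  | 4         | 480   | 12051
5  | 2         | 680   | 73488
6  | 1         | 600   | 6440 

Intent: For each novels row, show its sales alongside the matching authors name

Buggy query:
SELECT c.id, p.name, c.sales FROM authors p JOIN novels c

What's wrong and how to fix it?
Bug: Missing join condition: each novels row is matched to all authors rows instead of just its own

Fix: Add ON c.author_id = p.id to the JOIN

Corrected query:
SELECT c.id, p.name, c.sales FROM authors p JOIN novels c ON c.author_id = p.id

Result:
id | name    | sales
---+---------+------
1  | Orwell  | 55358
2  | Tolkien | 15867
3  | Atwood  | 13600
4  | Atwood  | 12051
5  | Tolkien | 73488
6  | Orwell  | 6440 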